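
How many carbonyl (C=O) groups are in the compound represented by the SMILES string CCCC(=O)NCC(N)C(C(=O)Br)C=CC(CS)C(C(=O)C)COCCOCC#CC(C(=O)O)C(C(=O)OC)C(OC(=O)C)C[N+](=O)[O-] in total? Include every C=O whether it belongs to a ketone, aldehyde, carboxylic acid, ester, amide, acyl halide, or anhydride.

CH2CONHCH2: amide, 1 C=O (running total 1).
CH(COBr): acyl halide, 1 C=O (running total 2).
CH(COCH3): ketone, 1 C=O (running total 3).
CH(COOH): carboxylic acid, 1 C=O (running total 4).
CH(COOCH3): ester, 1 C=O (running total 5).
CH(OCOCH3): ester, 1 C=O (running total 6).

6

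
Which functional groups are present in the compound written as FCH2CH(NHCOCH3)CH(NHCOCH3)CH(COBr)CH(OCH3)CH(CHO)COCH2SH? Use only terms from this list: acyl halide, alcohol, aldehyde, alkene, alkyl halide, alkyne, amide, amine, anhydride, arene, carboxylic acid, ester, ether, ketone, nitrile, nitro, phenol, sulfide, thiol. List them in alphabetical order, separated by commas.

Reading the structure from left to right:
  FCH2: halogen on an sp³ carbon → alkyl halide.
  CH(NHCOCH3): pendant –NHC(=O)CH3: N bonded to a carbonyl → amide (not amine).
  CH(NHCOCH3): pendant –NHC(=O)CH3: N bonded to a carbonyl → amide (not amine).
  CH(COBr): pendant –C(=O)X: carbonyl C bonded to C and halogen → acyl halide.
  CH(OCH3): pendant –OCH3: C–O–C with sp³ C, no adjacent C=O → ether.
  CH(CHO): pendant –CHO: carbonyl C bonded to C and H → aldehyde.
  CO: –C(=O)– with carbon on both sides → ketone.
  CH2SH: –SH on an sp³ carbon → thiol.

acyl halide, aldehyde, alkyl halide, amide, ether, ketone, thiol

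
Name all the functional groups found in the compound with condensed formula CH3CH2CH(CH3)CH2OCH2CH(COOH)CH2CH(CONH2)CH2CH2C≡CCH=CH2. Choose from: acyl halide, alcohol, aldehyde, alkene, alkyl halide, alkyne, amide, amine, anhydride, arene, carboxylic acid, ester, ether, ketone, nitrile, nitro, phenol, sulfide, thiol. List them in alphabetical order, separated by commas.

alkene, alkyne, amide, carboxylic acid, ether

C–O–C with sp³ carbons on both sides and no adjacent C=O → ether.
pendant –COOH: carbonyl C bonded to C and –OH → carboxylic acid.
pendant –CONH2: carbonyl C bonded to C and N → amide.
C≡C triple bond → alkyne.
C=C double bond → alkene.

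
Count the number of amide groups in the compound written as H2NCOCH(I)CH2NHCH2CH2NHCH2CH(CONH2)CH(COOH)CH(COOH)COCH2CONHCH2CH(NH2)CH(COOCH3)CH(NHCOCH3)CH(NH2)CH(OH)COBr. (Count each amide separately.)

4

Taking each segment in turn:
  H2NCO: –C(=O)NH2: carbonyl C bonded to C and to N → amide (the N is not a separate amine).
  CH(I): halogen on an sp³ carbon → alkyl halide.
  CH2NHCH2: C–N–C with sp³ carbons and no adjacent C=O → amine (secondary).
  CH2NHCH2: C–N–C with sp³ carbons and no adjacent C=O → amine (secondary).
  CH(CONH2): pendant –CONH2: carbonyl C bonded to C and N → amide.
  CH(COOH): pendant –COOH: carbonyl C bonded to C and –OH → carboxylic acid.
  CH(COOH): pendant –COOH: carbonyl C bonded to C and –OH → carboxylic acid.
  CO: –C(=O)– with carbon on both sides → ketone.
  CH2CONHCH2: –C(=O)–N– linkage → amide (the N is not an amine).
  CH(NH2): –NH2 on an sp³ carbon with no adjacent C=O → amine.
  CH(COOCH3): pendant –COOCH3: carbonyl C bonded to C and –OCH3 → ester.
  CH(NHCOCH3): pendant –NHC(=O)CH3: N bonded to a carbonyl → amide (not amine).
  CH(NH2): –NH2 on an sp³ carbon with no adjacent C=O → amine.
  CH(OH): –OH on an sp³ carbon → alcohol (secondary).
  COBr: –C(=O)Br: carbonyl C bonded to C and to a halogen → acyl halide (not alkyl halide).
Amide appears at: H2NCO, CH(CONH2), CH2CONHCH2, CH(NHCOCH3) → 4.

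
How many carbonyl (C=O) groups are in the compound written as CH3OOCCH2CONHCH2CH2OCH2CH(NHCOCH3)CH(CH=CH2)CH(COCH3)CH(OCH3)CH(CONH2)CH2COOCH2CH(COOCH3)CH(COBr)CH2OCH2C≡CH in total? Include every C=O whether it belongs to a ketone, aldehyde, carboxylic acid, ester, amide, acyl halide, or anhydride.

CH3OOC: ester, 1 C=O (running total 1).
CH2CONHCH2: amide, 1 C=O (running total 2).
CH(NHCOCH3): amide, 1 C=O (running total 3).
CH(COCH3): ketone, 1 C=O (running total 4).
CH(CONH2): amide, 1 C=O (running total 5).
CH2COOCH2: ester, 1 C=O (running total 6).
CH(COOCH3): ester, 1 C=O (running total 7).
CH(COBr): acyl halide, 1 C=O (running total 8).

8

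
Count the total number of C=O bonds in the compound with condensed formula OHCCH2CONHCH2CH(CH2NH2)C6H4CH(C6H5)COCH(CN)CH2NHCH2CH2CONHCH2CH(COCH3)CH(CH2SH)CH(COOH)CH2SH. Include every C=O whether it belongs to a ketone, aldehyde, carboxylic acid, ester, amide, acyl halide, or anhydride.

OHC: aldehyde, 1 C=O (running total 1).
CH2CONHCH2: amide, 1 C=O (running total 2).
CO: ketone, 1 C=O (running total 3).
CH2CONHCH2: amide, 1 C=O (running total 4).
CH(COCH3): ketone, 1 C=O (running total 5).
CH(COOH): carboxylic acid, 1 C=O (running total 6).

6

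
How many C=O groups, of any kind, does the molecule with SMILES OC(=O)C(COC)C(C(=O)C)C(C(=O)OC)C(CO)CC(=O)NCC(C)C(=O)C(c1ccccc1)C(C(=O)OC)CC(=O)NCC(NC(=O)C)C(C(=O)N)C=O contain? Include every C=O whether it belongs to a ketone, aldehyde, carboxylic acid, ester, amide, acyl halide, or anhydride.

10

HOOC: carboxylic acid, 1 C=O (running total 1).
CH(COCH3): ketone, 1 C=O (running total 2).
CH(COOCH3): ester, 1 C=O (running total 3).
CH2CONHCH2: amide, 1 C=O (running total 4).
CO: ketone, 1 C=O (running total 5).
CH(COOCH3): ester, 1 C=O (running total 6).
CH2CONHCH2: amide, 1 C=O (running total 7).
CH(NHCOCH3): amide, 1 C=O (running total 8).
CH(CONH2): amide, 1 C=O (running total 9).
CHO: aldehyde, 1 C=O (running total 10).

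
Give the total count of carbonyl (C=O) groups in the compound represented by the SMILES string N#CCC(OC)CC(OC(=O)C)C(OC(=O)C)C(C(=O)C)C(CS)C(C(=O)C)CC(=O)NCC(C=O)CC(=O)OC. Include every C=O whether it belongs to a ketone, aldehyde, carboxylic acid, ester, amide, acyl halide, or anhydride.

7

CH(OCOCH3): ester, 1 C=O (running total 1).
CH(OCOCH3): ester, 1 C=O (running total 2).
CH(COCH3): ketone, 1 C=O (running total 3).
CH(COCH3): ketone, 1 C=O (running total 4).
CH2CONHCH2: amide, 1 C=O (running total 5).
CH(CHO): aldehyde, 1 C=O (running total 6).
COOCH3: ester, 1 C=O (running total 7).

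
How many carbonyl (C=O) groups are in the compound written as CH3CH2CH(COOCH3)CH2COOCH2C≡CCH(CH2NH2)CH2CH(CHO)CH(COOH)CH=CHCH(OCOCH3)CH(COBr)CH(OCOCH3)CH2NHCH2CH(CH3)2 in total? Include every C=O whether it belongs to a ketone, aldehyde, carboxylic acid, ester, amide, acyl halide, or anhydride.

7

CH(COOCH3): ester, 1 C=O (running total 1).
CH2COOCH2: ester, 1 C=O (running total 2).
CH(CHO): aldehyde, 1 C=O (running total 3).
CH(COOH): carboxylic acid, 1 C=O (running total 4).
CH(OCOCH3): ester, 1 C=O (running total 5).
CH(COBr): acyl halide, 1 C=O (running total 6).
CH(OCOCH3): ester, 1 C=O (running total 7).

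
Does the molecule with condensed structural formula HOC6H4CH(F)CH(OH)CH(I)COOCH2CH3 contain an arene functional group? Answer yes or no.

–OH attached directly to an aromatic ring → phenol (not alcohol); the ring itself is an arene.
halogen on an sp³ carbon → alkyl halide.
–OH on an sp³ carbon → alcohol (secondary).
halogen on an sp³ carbon → alkyl halide.
–C(=O)OCH2CH3: carbonyl C bonded to C and to –OEt → ester.
The HOC6H4 segment supplies the arene: –OH attached directly to an aromatic ring → phenol (not alcohol); the ring itself is an arene.

yes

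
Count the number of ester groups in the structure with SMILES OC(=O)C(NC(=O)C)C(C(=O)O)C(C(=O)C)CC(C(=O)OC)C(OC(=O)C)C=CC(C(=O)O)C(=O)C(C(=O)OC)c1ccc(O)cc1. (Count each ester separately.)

3

Reading the structure from left to right:
  HOOC: –COOH: carbonyl C bonded to –OH and C → carboxylic acid (the –OH is not a separate alcohol).
  CH(NHCOCH3): pendant –NHC(=O)CH3: N bonded to a carbonyl → amide (not amine).
  CH(COOH): pendant –COOH: carbonyl C bonded to C and –OH → carboxylic acid.
  CH(COCH3): pendant –COCH3: carbonyl C bonded to two carbons → ketone.
  CH(COOCH3): pendant –COOCH3: carbonyl C bonded to C and –OCH3 → ester.
  CH(OCOCH3): pendant –OC(=O)CH3: an acyloxy group → ester.
  CH=CH: C=C double bond → alkene.
  CH(COOH): pendant –COOH: carbonyl C bonded to C and –OH → carboxylic acid.
  CO: –C(=O)– with carbon on both sides → ketone.
  CH(COOCH3): pendant –COOCH3: carbonyl C bonded to C and –OCH3 → ester.
  C6H4OH: –OH attached directly to an aromatic ring → phenol (not alcohol); the ring itself is an arene.
Ester appears at: CH(COOCH3), CH(OCOCH3), CH(COOCH3) → 3.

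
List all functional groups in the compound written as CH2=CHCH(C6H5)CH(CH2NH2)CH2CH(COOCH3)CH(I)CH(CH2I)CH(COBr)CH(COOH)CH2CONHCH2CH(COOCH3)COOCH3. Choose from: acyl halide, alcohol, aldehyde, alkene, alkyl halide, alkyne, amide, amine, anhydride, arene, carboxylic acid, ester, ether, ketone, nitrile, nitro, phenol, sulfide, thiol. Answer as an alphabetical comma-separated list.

acyl halide, alkene, alkyl halide, amide, amine, arene, carboxylic acid, ester

Taking each segment in turn:
  CH2=CH: C=C double bond → alkene.
  CH(C6H5): pendant –C6H5: benzene ring → arene.
  CH(CH2NH2): pendant –CH2NH2: N on sp³ C, no adjacent C=O → amine.
  CH(COOCH3): pendant –COOCH3: carbonyl C bonded to C and –OCH3 → ester.
  CH(I): halogen on an sp³ carbon → alkyl halide.
  CH(CH2I): pendant –CH2X: halogen on sp³ carbon → alkyl halide.
  CH(COBr): pendant –C(=O)X: carbonyl C bonded to C and halogen → acyl halide.
  CH(COOH): pendant –COOH: carbonyl C bonded to C and –OH → carboxylic acid.
  CH2CONHCH2: –C(=O)–N– linkage → amide (the N is not an amine).
  CH(COOCH3): pendant –COOCH3: carbonyl C bonded to C and –OCH3 → ester.
  COOCH3: –C(=O)OCH3: carbonyl C bonded to C and to –OCH3 → ester (not ketone + ether).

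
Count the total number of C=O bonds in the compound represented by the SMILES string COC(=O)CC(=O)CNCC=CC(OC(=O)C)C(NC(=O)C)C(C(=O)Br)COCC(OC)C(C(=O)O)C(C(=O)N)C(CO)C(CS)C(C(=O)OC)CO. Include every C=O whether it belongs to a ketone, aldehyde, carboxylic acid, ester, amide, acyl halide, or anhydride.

8

CH3OOC: ester, 1 C=O (running total 1).
CO: ketone, 1 C=O (running total 2).
CH(OCOCH3): ester, 1 C=O (running total 3).
CH(NHCOCH3): amide, 1 C=O (running total 4).
CH(COBr): acyl halide, 1 C=O (running total 5).
CH(COOH): carboxylic acid, 1 C=O (running total 6).
CH(CONH2): amide, 1 C=O (running total 7).
CH(COOCH3): ester, 1 C=O (running total 8).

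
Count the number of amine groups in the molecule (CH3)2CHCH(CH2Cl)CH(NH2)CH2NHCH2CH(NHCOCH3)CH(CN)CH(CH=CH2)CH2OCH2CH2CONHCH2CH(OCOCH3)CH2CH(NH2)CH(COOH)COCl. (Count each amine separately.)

pendant –CH2X: halogen on sp³ carbon → alkyl halide.
–NH2 on an sp³ carbon with no adjacent C=O → amine.
C–N–C with sp³ carbons and no adjacent C=O → amine (secondary).
pendant –NHC(=O)CH3: N bonded to a carbonyl → amide (not amine).
pendant –C≡N: nitrile.
pendant –CH=CH2: C=C double bond → alkene.
C–O–C with sp³ carbons on both sides and no adjacent C=O → ether.
–C(=O)–N– linkage → amide (the N is not an amine).
pendant –OC(=O)CH3: an acyloxy group → ester.
–NH2 on an sp³ carbon with no adjacent C=O → amine.
pendant –COOH: carbonyl C bonded to C and –OH → carboxylic acid.
–C(=O)Cl: carbonyl C bonded to C and to a halogen → acyl halide (not alkyl halide).
Amine appears at: CH(NH2), CH2NHCH2, CH(NH2) → 3.

3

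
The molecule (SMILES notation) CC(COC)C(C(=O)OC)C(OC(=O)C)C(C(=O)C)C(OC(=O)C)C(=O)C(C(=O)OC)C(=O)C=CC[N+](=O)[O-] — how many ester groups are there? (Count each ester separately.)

Taking each segment in turn:
  CH(CH2OCH3): pendant –CH2OCH3: C–O–C linkage → ether.
  CH(COOCH3): pendant –COOCH3: carbonyl C bonded to C and –OCH3 → ester.
  CH(OCOCH3): pendant –OC(=O)CH3: an acyloxy group → ester.
  CH(COCH3): pendant –COCH3: carbonyl C bonded to two carbons → ketone.
  CH(OCOCH3): pendant –OC(=O)CH3: an acyloxy group → ester.
  CO: –C(=O)– with carbon on both sides → ketone.
  CH(COOCH3): pendant –COOCH3: carbonyl C bonded to C and –OCH3 → ester.
  CO: –C(=O)– with carbon on both sides → ketone.
  CH=CH: C=C double bond → alkene.
  CH2NO2: –NO2 on carbon → nitro group.
Ester appears at: CH(COOCH3), CH(OCOCH3), CH(OCOCH3), CH(COOCH3) → 4.

4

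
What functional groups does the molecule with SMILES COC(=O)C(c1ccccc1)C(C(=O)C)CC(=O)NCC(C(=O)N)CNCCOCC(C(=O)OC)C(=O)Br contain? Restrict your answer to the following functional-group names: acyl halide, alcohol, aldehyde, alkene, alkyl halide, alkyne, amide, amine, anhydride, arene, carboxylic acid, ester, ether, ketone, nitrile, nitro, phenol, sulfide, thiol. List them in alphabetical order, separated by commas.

Reading the structure from left to right:
  CH3OOC: CH3O–C(=O)–: carbonyl C bonded to C and to –OCH3 → ester (not ketone + ether).
  CH(C6H5): pendant –C6H5: benzene ring → arene.
  CH(COCH3): pendant –COCH3: carbonyl C bonded to two carbons → ketone.
  CH2CONHCH2: –C(=O)–N– linkage → amide (the N is not an amine).
  CH(CONH2): pendant –CONH2: carbonyl C bonded to C and N → amide.
  CH2NHCH2: C–N–C with sp³ carbons and no adjacent C=O → amine (secondary).
  CH2OCH2: C–O–C with sp³ carbons on both sides and no adjacent C=O → ether.
  CH(COOCH3): pendant –COOCH3: carbonyl C bonded to C and –OCH3 → ester.
  COBr: –C(=O)Br: carbonyl C bonded to C and to a halogen → acyl halide (not alkyl halide).

acyl halide, amide, amine, arene, ester, ether, ketone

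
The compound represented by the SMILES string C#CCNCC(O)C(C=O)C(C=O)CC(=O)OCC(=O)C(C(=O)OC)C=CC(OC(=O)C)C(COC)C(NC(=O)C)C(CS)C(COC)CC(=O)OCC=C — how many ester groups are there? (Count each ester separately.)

Working along the chain:
  HC≡C: C≡C triple bond → alkyne.
  CH2NHCH2: C–N–C with sp³ carbons and no adjacent C=O → amine (secondary).
  CH(OH): –OH on an sp³ carbon → alcohol (secondary).
  CH(CHO): pendant –CHO: carbonyl C bonded to C and H → aldehyde.
  CH(CHO): pendant –CHO: carbonyl C bonded to C and H → aldehyde.
  CH2COOCH2: –C(=O)–O–C with C on the carbonyl side → ester.
  CO: –C(=O)– with carbon on both sides → ketone.
  CH(COOCH3): pendant –COOCH3: carbonyl C bonded to C and –OCH3 → ester.
  CH=CH: C=C double bond → alkene.
  CH(OCOCH3): pendant –OC(=O)CH3: an acyloxy group → ester.
  CH(CH2OCH3): pendant –CH2OCH3: C–O–C linkage → ether.
  CH(NHCOCH3): pendant –NHC(=O)CH3: N bonded to a carbonyl → amide (not amine).
  CH(CH2SH): pendant –CH2SH → thiol.
  CH(CH2OCH3): pendant –CH2OCH3: C–O–C linkage → ether.
  CH2COOCH2: –C(=O)–O–C with C on the carbonyl side → ester.
  CH=CH2: C=C double bond → alkene.
Ester appears at: CH2COOCH2, CH(COOCH3), CH(OCOCH3), CH2COOCH2 → 4.

4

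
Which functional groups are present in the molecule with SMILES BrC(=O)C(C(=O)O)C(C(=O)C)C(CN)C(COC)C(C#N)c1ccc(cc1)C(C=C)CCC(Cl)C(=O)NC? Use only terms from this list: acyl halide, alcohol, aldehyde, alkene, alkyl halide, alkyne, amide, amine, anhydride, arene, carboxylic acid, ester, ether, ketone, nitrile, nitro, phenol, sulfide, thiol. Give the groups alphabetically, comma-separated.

acyl halide, alkene, alkyl halide, amide, amine, arene, carboxylic acid, ether, ketone, nitrile

Taking each segment in turn:
  BrCO: –C(=O)Br: carbonyl C bonded to C and to a halogen → acyl halide (not alkyl halide).
  CH(COOH): pendant –COOH: carbonyl C bonded to C and –OH → carboxylic acid.
  CH(COCH3): pendant –COCH3: carbonyl C bonded to two carbons → ketone.
  CH(CH2NH2): pendant –CH2NH2: N on sp³ C, no adjacent C=O → amine.
  CH(CH2OCH3): pendant –CH2OCH3: C–O–C linkage → ether.
  CH(CN): pendant –C≡N: nitrile.
  C6H4: para-disubstituted benzene ring → arene.
  CH(CH=CH2): pendant –CH=CH2: C=C double bond → alkene.
  CH(Cl): halogen on an sp³ carbon → alkyl halide.
  CONHCH3: –C(=O)NHCH3: carbonyl C bonded to C and to N → amide (the N is not an amine).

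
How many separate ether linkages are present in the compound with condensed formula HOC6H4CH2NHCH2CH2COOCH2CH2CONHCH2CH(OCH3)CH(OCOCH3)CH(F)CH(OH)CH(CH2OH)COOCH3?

Reading the structure from left to right:
  HOC6H4: –OH attached directly to an aromatic ring → phenol (not alcohol); the ring itself is an arene.
  CH2NHCH2: C–N–C with sp³ carbons and no adjacent C=O → amine (secondary).
  CH2COOCH2: –C(=O)–O–C with C on the carbonyl side → ester.
  CH2CONHCH2: –C(=O)–N– linkage → amide (the N is not an amine).
  CH(OCH3): pendant –OCH3: C–O–C with sp³ C, no adjacent C=O → ether.
  CH(OCOCH3): pendant –OC(=O)CH3: an acyloxy group → ester.
  CH(F): halogen on an sp³ carbon → alkyl halide.
  CH(OH): –OH on an sp³ carbon → alcohol (secondary).
  CH(CH2OH): pendant –CH2OH on an sp³ backbone C → alcohol.
  COOCH3: –C(=O)OCH3: carbonyl C bonded to C and to –OCH3 → ester (not ketone + ether).
Ether appears at: CH(OCH3) → 1.

1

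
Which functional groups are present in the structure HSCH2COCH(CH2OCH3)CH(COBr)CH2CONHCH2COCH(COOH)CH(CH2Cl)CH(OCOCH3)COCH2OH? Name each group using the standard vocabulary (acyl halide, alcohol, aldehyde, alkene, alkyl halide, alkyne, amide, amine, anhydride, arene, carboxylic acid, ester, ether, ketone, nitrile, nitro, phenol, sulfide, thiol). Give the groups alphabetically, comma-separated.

Reading the structure from left to right:
  HSCH2: –SH on an sp³ carbon → thiol.
  CO: –C(=O)– with carbon on both sides → ketone.
  CH(CH2OCH3): pendant –CH2OCH3: C–O–C linkage → ether.
  CH(COBr): pendant –C(=O)X: carbonyl C bonded to C and halogen → acyl halide.
  CH2CONHCH2: –C(=O)–N– linkage → amide (the N is not an amine).
  CO: –C(=O)– with carbon on both sides → ketone.
  CH(COOH): pendant –COOH: carbonyl C bonded to C and –OH → carboxylic acid.
  CH(CH2Cl): pendant –CH2X: halogen on sp³ carbon → alkyl halide.
  CH(OCOCH3): pendant –OC(=O)CH3: an acyloxy group → ester.
  CO: –C(=O)– with carbon on both sides → ketone.
  CH2OH: –OH on an sp³ carbon → alcohol.

acyl halide, alcohol, alkyl halide, amide, carboxylic acid, ester, ether, ketone, thiol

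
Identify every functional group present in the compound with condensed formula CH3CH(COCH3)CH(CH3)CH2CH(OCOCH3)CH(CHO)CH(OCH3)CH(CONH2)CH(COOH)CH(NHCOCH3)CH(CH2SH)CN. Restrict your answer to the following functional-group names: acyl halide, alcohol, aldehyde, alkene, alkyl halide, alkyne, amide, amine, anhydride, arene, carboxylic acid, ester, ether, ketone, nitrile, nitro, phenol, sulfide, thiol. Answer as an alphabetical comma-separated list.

aldehyde, amide, carboxylic acid, ester, ether, ketone, nitrile, thiol

Taking each segment in turn:
  CH(COCH3): pendant –COCH3: carbonyl C bonded to two carbons → ketone.
  CH(OCOCH3): pendant –OC(=O)CH3: an acyloxy group → ester.
  CH(CHO): pendant –CHO: carbonyl C bonded to C and H → aldehyde.
  CH(OCH3): pendant –OCH3: C–O–C with sp³ C, no adjacent C=O → ether.
  CH(CONH2): pendant –CONH2: carbonyl C bonded to C and N → amide.
  CH(COOH): pendant –COOH: carbonyl C bonded to C and –OH → carboxylic acid.
  CH(NHCOCH3): pendant –NHC(=O)CH3: N bonded to a carbonyl → amide (not amine).
  CH(CH2SH): pendant –CH2SH → thiol.
  CN: –C≡N: carbon triple-bonded to nitrogen → nitrile.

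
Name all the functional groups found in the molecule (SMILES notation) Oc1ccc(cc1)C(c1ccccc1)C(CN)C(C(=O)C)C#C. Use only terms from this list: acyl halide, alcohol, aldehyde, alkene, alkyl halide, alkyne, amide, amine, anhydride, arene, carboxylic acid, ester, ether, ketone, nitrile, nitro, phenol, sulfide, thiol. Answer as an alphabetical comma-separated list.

–OH attached directly to an aromatic ring → phenol (not alcohol); the ring itself is an arene.
pendant –C6H5: benzene ring → arene.
pendant –CH2NH2: N on sp³ C, no adjacent C=O → amine.
pendant –COCH3: carbonyl C bonded to two carbons → ketone.
C≡C triple bond → alkyne.

alkyne, amine, arene, ketone, phenol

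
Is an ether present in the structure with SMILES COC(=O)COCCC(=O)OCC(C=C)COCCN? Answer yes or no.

yes

Working along the chain:
  CH3OOC: CH3O–C(=O)–: carbonyl C bonded to C and to –OCH3 → ester (not ketone + ether).
  CH2OCH2: C–O–C with sp³ carbons on both sides and no adjacent C=O → ether.
  CH2COOCH2: –C(=O)–O–C with C on the carbonyl side → ester.
  CH(CH=CH2): pendant –CH=CH2: C=C double bond → alkene.
  CH2OCH2: C–O–C with sp³ carbons on both sides and no adjacent C=O → ether.
  CH2NH2: –NH2 on an sp³ carbon with no adjacent C=O → amine.
The CH2OCH2 segment supplies the ether: C–O–C with sp³ carbons on both sides and no adjacent C=O → ether.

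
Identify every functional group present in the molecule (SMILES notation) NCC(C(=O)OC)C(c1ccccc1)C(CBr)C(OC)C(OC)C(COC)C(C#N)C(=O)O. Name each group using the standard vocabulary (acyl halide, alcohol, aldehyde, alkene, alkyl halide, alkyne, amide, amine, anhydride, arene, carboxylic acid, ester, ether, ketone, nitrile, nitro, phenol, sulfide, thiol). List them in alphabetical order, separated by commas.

alkyl halide, amine, arene, carboxylic acid, ester, ether, nitrile

–NH2 on an sp³ carbon with no adjacent C=O → amine.
pendant –COOCH3: carbonyl C bonded to C and –OCH3 → ester.
pendant –C6H5: benzene ring → arene.
pendant –CH2X: halogen on sp³ carbon → alkyl halide.
pendant –OCH3: C–O–C with sp³ C, no adjacent C=O → ether.
pendant –OCH3: C–O–C with sp³ C, no adjacent C=O → ether.
pendant –CH2OCH3: C–O–C linkage → ether.
pendant –C≡N: nitrile.
–COOH: carbonyl C bonded to –OH and C → carboxylic acid (the –OH is not a separate alcohol).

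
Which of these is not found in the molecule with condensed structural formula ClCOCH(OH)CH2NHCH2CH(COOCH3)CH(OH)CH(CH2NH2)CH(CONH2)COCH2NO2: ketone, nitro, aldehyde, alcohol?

alcohol: present (CH(OH) — –OH on an sp³ carbon → alcohol (secondary)).
nitro: present (CH2NO2 — –NO2 on carbon → nitro group).
ketone: present (CO — –C(=O)– with carbon on both sides → ketone).
aldehyde: absent. In CO, the carbonyl carbon is bonded to two carbons, so it is a ketone, not an aldehyde.

aldehyde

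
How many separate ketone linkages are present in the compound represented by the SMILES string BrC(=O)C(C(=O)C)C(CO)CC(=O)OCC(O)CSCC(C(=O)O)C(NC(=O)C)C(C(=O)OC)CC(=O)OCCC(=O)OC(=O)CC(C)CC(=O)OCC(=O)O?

–C(=O)Br: carbonyl C bonded to C and to a halogen → acyl halide (not alkyl halide).
pendant –COCH3: carbonyl C bonded to two carbons → ketone.
pendant –CH2OH on an sp³ backbone C → alcohol.
–C(=O)–O–C with C on the carbonyl side → ester.
–OH on an sp³ carbon → alcohol (secondary).
C–S–C linkage → sulfide (thioether).
pendant –COOH: carbonyl C bonded to C and –OH → carboxylic acid.
pendant –NHC(=O)CH3: N bonded to a carbonyl → amide (not amine).
pendant –COOCH3: carbonyl C bonded to C and –OCH3 → ester.
–C(=O)–O–C with C on the carbonyl side → ester.
two acyl groups sharing one oxygen, –C(=O)–O–C(=O)– → anhydride.
–C(=O)–O–C with C on the carbonyl side → ester.
–COOH: carbonyl C bonded to –OH and C → carboxylic acid (the –OH is not a separate alcohol).
Ketone appears at: CH(COCH3) → 1.

1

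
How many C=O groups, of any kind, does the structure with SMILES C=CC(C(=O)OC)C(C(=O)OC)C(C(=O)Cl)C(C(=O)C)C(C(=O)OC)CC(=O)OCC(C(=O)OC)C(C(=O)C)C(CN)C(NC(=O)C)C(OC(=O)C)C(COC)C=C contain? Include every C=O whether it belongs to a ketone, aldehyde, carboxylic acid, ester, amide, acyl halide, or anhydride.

10

CH(COOCH3): ester, 1 C=O (running total 1).
CH(COOCH3): ester, 1 C=O (running total 2).
CH(COCl): acyl halide, 1 C=O (running total 3).
CH(COCH3): ketone, 1 C=O (running total 4).
CH(COOCH3): ester, 1 C=O (running total 5).
CH2COOCH2: ester, 1 C=O (running total 6).
CH(COOCH3): ester, 1 C=O (running total 7).
CH(COCH3): ketone, 1 C=O (running total 8).
CH(NHCOCH3): amide, 1 C=O (running total 9).
CH(OCOCH3): ester, 1 C=O (running total 10).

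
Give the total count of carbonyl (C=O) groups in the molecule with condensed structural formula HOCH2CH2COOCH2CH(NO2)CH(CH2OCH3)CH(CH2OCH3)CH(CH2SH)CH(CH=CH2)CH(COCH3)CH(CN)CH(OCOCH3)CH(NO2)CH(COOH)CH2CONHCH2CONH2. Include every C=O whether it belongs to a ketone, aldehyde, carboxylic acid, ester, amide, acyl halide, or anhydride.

6

CH2COOCH2: ester, 1 C=O (running total 1).
CH(COCH3): ketone, 1 C=O (running total 2).
CH(OCOCH3): ester, 1 C=O (running total 3).
CH(COOH): carboxylic acid, 1 C=O (running total 4).
CH2CONHCH2: amide, 1 C=O (running total 5).
CONH2: amide, 1 C=O (running total 6).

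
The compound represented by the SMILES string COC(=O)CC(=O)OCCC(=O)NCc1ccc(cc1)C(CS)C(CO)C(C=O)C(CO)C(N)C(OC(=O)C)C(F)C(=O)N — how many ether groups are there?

0

CH3O–C(=O)–: carbonyl C bonded to C and to –OCH3 → ester (not ketone + ether).
–C(=O)–O–C with C on the carbonyl side → ester.
–C(=O)–N– linkage → amide (the N is not an amine).
para-disubstituted benzene ring → arene.
pendant –CH2SH → thiol.
pendant –CH2OH on an sp³ backbone C → alcohol.
pendant –CHO: carbonyl C bonded to C and H → aldehyde.
pendant –CH2OH on an sp³ backbone C → alcohol.
–NH2 on an sp³ carbon with no adjacent C=O → amine.
pendant –OC(=O)CH3: an acyloxy group → ester.
halogen on an sp³ carbon → alkyl halide.
–C(=O)NH2: carbonyl C bonded to C and to N → amide (the N is not a separate amine).
No segment is a ether: CH3OOC is ester, not ether; CH2COOCH2 is ester, not ether; CH(CH2OH) is alcohol, not ether. → 0.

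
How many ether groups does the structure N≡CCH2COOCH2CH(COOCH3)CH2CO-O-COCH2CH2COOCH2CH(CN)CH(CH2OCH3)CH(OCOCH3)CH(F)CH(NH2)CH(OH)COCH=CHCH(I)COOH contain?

1

Reading the structure from left to right:
  N≡C: N≡C–: carbon triple-bonded to nitrogen → nitrile.
  CH2COOCH2: –C(=O)–O–C with C on the carbonyl side → ester.
  CH(COOCH3): pendant –COOCH3: carbonyl C bonded to C and –OCH3 → ester.
  CH2CO-O-COCH2: two acyl groups sharing one oxygen, –C(=O)–O–C(=O)– → anhydride.
  CH2COOCH2: –C(=O)–O–C with C on the carbonyl side → ester.
  CH(CN): pendant –C≡N: nitrile.
  CH(CH2OCH3): pendant –CH2OCH3: C–O–C linkage → ether.
  CH(OCOCH3): pendant –OC(=O)CH3: an acyloxy group → ester.
  CH(F): halogen on an sp³ carbon → alkyl halide.
  CH(NH2): –NH2 on an sp³ carbon with no adjacent C=O → amine.
  CH(OH): –OH on an sp³ carbon → alcohol (secondary).
  CO: –C(=O)– with carbon on both sides → ketone.
  CH=CH: C=C double bond → alkene.
  CH(I): halogen on an sp³ carbon → alkyl halide.
  COOH: –COOH: carbonyl C bonded to –OH and C → carboxylic acid (the –OH is not a separate alcohol).
Ether appears at: CH(CH2OCH3) → 1.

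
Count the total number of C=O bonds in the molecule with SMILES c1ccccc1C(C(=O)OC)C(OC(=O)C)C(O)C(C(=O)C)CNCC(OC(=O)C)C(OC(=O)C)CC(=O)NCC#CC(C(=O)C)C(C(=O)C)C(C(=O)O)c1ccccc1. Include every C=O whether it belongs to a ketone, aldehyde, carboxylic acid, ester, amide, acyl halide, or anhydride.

9

CH(COOCH3): ester, 1 C=O (running total 1).
CH(OCOCH3): ester, 1 C=O (running total 2).
CH(COCH3): ketone, 1 C=O (running total 3).
CH(OCOCH3): ester, 1 C=O (running total 4).
CH(OCOCH3): ester, 1 C=O (running total 5).
CH2CONHCH2: amide, 1 C=O (running total 6).
CH(COCH3): ketone, 1 C=O (running total 7).
CH(COCH3): ketone, 1 C=O (running total 8).
CH(COOH): carboxylic acid, 1 C=O (running total 9).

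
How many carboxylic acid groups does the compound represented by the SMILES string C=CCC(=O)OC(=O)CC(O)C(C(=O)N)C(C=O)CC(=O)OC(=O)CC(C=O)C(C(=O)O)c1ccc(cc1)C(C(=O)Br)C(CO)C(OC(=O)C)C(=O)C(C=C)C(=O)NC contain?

1

C=C double bond → alkene.
two acyl groups sharing one oxygen, –C(=O)–O–C(=O)– → anhydride.
–OH on an sp³ carbon → alcohol (secondary).
pendant –CONH2: carbonyl C bonded to C and N → amide.
pendant –CHO: carbonyl C bonded to C and H → aldehyde.
two acyl groups sharing one oxygen, –C(=O)–O–C(=O)– → anhydride.
pendant –CHO: carbonyl C bonded to C and H → aldehyde.
pendant –COOH: carbonyl C bonded to C and –OH → carboxylic acid.
para-disubstituted benzene ring → arene.
pendant –C(=O)X: carbonyl C bonded to C and halogen → acyl halide.
pendant –CH2OH on an sp³ backbone C → alcohol.
pendant –OC(=O)CH3: an acyloxy group → ester.
–C(=O)– with carbon on both sides → ketone.
pendant –CH=CH2: C=C double bond → alkene.
–C(=O)NHCH3: carbonyl C bonded to C and to N → amide (the N is not an amine).
Carboxylic acid appears at: CH(COOH) → 1.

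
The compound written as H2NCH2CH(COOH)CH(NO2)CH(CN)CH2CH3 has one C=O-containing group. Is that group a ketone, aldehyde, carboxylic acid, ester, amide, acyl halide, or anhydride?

carboxylic acid

The carbonyl is in the CH(COOH) segment: pendant –COOH: carbonyl C bonded to C and –OH → carboxylic acid.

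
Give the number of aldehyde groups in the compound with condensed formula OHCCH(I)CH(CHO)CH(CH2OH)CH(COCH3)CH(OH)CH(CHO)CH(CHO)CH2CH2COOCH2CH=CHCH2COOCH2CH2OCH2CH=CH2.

4

Working along the chain:
  OHC: terminal –CHO: carbonyl C bonded to H and C → aldehyde.
  CH(I): halogen on an sp³ carbon → alkyl halide.
  CH(CHO): pendant –CHO: carbonyl C bonded to C and H → aldehyde.
  CH(CH2OH): pendant –CH2OH on an sp³ backbone C → alcohol.
  CH(COCH3): pendant –COCH3: carbonyl C bonded to two carbons → ketone.
  CH(OH): –OH on an sp³ carbon → alcohol (secondary).
  CH(CHO): pendant –CHO: carbonyl C bonded to C and H → aldehyde.
  CH(CHO): pendant –CHO: carbonyl C bonded to C and H → aldehyde.
  CH2COOCH2: –C(=O)–O–C with C on the carbonyl side → ester.
  CH=CH: C=C double bond → alkene.
  CH2COOCH2: –C(=O)–O–C with C on the carbonyl side → ester.
  CH2OCH2: C–O–C with sp³ carbons on both sides and no adjacent C=O → ether.
  CH=CH2: C=C double bond → alkene.
Aldehyde appears at: OHC, CH(CHO), CH(CHO), CH(CHO) → 4.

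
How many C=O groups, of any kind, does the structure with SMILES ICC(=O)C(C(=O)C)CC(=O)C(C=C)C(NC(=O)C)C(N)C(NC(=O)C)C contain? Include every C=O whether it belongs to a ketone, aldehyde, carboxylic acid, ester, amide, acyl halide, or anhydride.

CO: ketone, 1 C=O (running total 1).
CH(COCH3): ketone, 1 C=O (running total 2).
CO: ketone, 1 C=O (running total 3).
CH(NHCOCH3): amide, 1 C=O (running total 4).
CH(NHCOCH3): amide, 1 C=O (running total 5).

5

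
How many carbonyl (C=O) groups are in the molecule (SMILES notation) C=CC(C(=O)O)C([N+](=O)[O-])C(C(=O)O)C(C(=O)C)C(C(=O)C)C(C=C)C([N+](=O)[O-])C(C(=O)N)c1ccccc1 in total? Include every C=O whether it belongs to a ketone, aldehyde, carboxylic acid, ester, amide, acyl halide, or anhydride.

5

CH(COOH): carboxylic acid, 1 C=O (running total 1).
CH(COOH): carboxylic acid, 1 C=O (running total 2).
CH(COCH3): ketone, 1 C=O (running total 3).
CH(COCH3): ketone, 1 C=O (running total 4).
CH(CONH2): amide, 1 C=O (running total 5).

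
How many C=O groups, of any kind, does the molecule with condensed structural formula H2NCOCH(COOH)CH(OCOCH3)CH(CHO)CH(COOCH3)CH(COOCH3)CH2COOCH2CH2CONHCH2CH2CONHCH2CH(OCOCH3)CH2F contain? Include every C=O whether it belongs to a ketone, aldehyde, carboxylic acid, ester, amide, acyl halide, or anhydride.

H2NCO: amide, 1 C=O (running total 1).
CH(COOH): carboxylic acid, 1 C=O (running total 2).
CH(OCOCH3): ester, 1 C=O (running total 3).
CH(CHO): aldehyde, 1 C=O (running total 4).
CH(COOCH3): ester, 1 C=O (running total 5).
CH(COOCH3): ester, 1 C=O (running total 6).
CH2COOCH2: ester, 1 C=O (running total 7).
CH2CONHCH2: amide, 1 C=O (running total 8).
CH2CONHCH2: amide, 1 C=O (running total 9).
CH(OCOCH3): ester, 1 C=O (running total 10).

10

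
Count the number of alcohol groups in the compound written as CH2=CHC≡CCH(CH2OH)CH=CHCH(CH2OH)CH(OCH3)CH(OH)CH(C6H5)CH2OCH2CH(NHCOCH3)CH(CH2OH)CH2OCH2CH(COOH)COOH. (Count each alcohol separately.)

C=C double bond → alkene.
C≡C triple bond → alkyne.
pendant –CH2OH on an sp³ backbone C → alcohol.
C=C double bond → alkene.
pendant –CH2OH on an sp³ backbone C → alcohol.
pendant –OCH3: C–O–C with sp³ C, no adjacent C=O → ether.
–OH on an sp³ carbon → alcohol (secondary).
pendant –C6H5: benzene ring → arene.
C–O–C with sp³ carbons on both sides and no adjacent C=O → ether.
pendant –NHC(=O)CH3: N bonded to a carbonyl → amide (not amine).
pendant –CH2OH on an sp³ backbone C → alcohol.
C–O–C with sp³ carbons on both sides and no adjacent C=O → ether.
pendant –COOH: carbonyl C bonded to C and –OH → carboxylic acid.
–COOH: carbonyl C bonded to –OH and C → carboxylic acid (the –OH is not a separate alcohol).
Alcohol appears at: CH(CH2OH), CH(CH2OH), CH(OH), CH(CH2OH) → 4.

4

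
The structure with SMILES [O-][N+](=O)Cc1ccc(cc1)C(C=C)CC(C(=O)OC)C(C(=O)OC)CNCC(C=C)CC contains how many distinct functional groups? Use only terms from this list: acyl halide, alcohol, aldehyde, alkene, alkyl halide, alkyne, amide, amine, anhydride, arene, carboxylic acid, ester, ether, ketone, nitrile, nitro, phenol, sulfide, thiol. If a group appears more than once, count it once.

–NO2 on carbon → nitro group.
para-disubstituted benzene ring → arene.
pendant –CH=CH2: C=C double bond → alkene.
pendant –COOCH3: carbonyl C bonded to C and –OCH3 → ester.
pendant –COOCH3: carbonyl C bonded to C and –OCH3 → ester.
C–N–C with sp³ carbons and no adjacent C=O → amine (secondary).
pendant –CH=CH2: C=C double bond → alkene.
Distinct types present: alkene, amine, arene, ester, nitro.

5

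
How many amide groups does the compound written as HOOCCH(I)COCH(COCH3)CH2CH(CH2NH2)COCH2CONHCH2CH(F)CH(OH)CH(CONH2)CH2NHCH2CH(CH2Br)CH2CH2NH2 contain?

2

–COOH: carbonyl C bonded to –OH and C → carboxylic acid (the –OH is not a separate alcohol).
halogen on an sp³ carbon → alkyl halide.
–C(=O)– with carbon on both sides → ketone.
pendant –COCH3: carbonyl C bonded to two carbons → ketone.
pendant –CH2NH2: N on sp³ C, no adjacent C=O → amine.
–C(=O)– with carbon on both sides → ketone.
–C(=O)–N– linkage → amide (the N is not an amine).
halogen on an sp³ carbon → alkyl halide.
–OH on an sp³ carbon → alcohol (secondary).
pendant –CONH2: carbonyl C bonded to C and N → amide.
C–N–C with sp³ carbons and no adjacent C=O → amine (secondary).
pendant –CH2X: halogen on sp³ carbon → alkyl halide.
–NH2 on an sp³ carbon with no adjacent C=O → amine.
Amide appears at: CH2CONHCH2, CH(CONH2) → 2.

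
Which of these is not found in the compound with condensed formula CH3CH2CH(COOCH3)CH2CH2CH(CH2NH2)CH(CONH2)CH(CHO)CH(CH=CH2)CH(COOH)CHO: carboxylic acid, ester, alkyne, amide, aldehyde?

alkyne

aldehyde: present (CH(CHO) — pendant –CHO: carbonyl C bonded to C and H → aldehyde).
amide: present (CH(CONH2) — pendant –CONH2: carbonyl C bonded to C and N → amide).
carboxylic acid: present (CH(COOH) — pendant –COOH: carbonyl C bonded to C and –OH → carboxylic acid).
ester: present (CH(COOCH3) — pendant –COOCH3: carbonyl C bonded to C and –OCH3 → ester).
alkyne: no segment matches this pattern.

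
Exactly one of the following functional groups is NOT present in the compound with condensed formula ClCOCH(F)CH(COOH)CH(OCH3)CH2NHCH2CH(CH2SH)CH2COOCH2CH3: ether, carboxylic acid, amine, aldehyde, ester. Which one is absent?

aldehyde

amine: present (CH2NHCH2 — C–N–C with sp³ carbons and no adjacent C=O → amine (secondary)).
ether: present (CH(OCH3) — pendant –OCH3: C–O–C with sp³ C, no adjacent C=O → ether).
ester: present (COOCH2CH3 — –C(=O)OCH2CH3: carbonyl C bonded to C and to –OEt → ester).
carboxylic acid: present (CH(COOH) — pendant –COOH: carbonyl C bonded to C and –OH → carboxylic acid).
aldehyde: absent. In CH(COOH), the carbonyl carbon bears –OH, not –H, so it is a carboxylic acid.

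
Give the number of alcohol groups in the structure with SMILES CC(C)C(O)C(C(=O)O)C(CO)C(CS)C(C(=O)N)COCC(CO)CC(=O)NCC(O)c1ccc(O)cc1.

Taking each segment in turn:
  CH(OH): –OH on an sp³ carbon → alcohol (secondary).
  CH(COOH): pendant –COOH: carbonyl C bonded to C and –OH → carboxylic acid.
  CH(CH2OH): pendant –CH2OH on an sp³ backbone C → alcohol.
  CH(CH2SH): pendant –CH2SH → thiol.
  CH(CONH2): pendant –CONH2: carbonyl C bonded to C and N → amide.
  CH2OCH2: C–O–C with sp³ carbons on both sides and no adjacent C=O → ether.
  CH(CH2OH): pendant –CH2OH on an sp³ backbone C → alcohol.
  CH2CONHCH2: –C(=O)–N– linkage → amide (the N is not an amine).
  CH(OH): –OH on an sp³ carbon → alcohol (secondary).
  C6H4OH: –OH attached directly to an aromatic ring → phenol (not alcohol); the ring itself is an arene.
Alcohol appears at: CH(OH), CH(CH2OH), CH(CH2OH), CH(OH) → 4.

4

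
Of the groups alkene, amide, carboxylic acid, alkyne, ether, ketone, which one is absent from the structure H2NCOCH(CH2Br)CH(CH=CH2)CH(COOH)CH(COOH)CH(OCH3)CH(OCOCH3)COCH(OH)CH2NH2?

alkyne

carboxylic acid: present (CH(COOH) — pendant –COOH: carbonyl C bonded to C and –OH → carboxylic acid).
amide: present (H2NCO — –C(=O)NH2: carbonyl C bonded to C and to N → amide (the N is not a separate amine)).
ether: present (CH(OCH3) — pendant –OCH3: C–O–C with sp³ C, no adjacent C=O → ether).
alkene: present (CH(CH=CH2) — pendant –CH=CH2: C=C double bond → alkene).
ketone: present (CO — –C(=O)– with carbon on both sides → ketone).
alkyne: no segment matches this pattern.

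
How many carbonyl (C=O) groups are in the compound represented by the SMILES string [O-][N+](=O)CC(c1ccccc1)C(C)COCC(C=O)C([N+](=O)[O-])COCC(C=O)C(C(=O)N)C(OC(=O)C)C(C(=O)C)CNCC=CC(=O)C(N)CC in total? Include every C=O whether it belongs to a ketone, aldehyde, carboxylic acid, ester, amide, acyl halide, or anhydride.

6

CH(CHO): aldehyde, 1 C=O (running total 1).
CH(CHO): aldehyde, 1 C=O (running total 2).
CH(CONH2): amide, 1 C=O (running total 3).
CH(OCOCH3): ester, 1 C=O (running total 4).
CH(COCH3): ketone, 1 C=O (running total 5).
CO: ketone, 1 C=O (running total 6).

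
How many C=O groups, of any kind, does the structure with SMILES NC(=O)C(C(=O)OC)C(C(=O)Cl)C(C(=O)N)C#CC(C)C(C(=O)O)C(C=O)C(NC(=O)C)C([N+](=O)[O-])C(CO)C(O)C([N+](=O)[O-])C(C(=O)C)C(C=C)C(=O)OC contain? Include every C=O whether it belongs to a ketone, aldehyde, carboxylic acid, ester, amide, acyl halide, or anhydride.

9

H2NCO: amide, 1 C=O (running total 1).
CH(COOCH3): ester, 1 C=O (running total 2).
CH(COCl): acyl halide, 1 C=O (running total 3).
CH(CONH2): amide, 1 C=O (running total 4).
CH(COOH): carboxylic acid, 1 C=O (running total 5).
CH(CHO): aldehyde, 1 C=O (running total 6).
CH(NHCOCH3): amide, 1 C=O (running total 7).
CH(COCH3): ketone, 1 C=O (running total 8).
COOCH3: ester, 1 C=O (running total 9).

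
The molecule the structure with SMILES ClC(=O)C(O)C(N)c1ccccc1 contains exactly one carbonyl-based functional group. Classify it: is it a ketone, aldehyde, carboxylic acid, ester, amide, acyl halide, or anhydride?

acyl halide

The carbonyl is in the ClCO segment: –C(=O)Cl: carbonyl C bonded to C and to a halogen → acyl halide (not alkyl halide).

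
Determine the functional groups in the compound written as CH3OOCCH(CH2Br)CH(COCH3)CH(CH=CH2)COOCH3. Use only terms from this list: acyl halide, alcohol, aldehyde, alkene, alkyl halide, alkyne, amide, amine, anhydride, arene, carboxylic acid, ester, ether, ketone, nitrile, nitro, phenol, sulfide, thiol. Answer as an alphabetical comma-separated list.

Taking each segment in turn:
  CH3OOC: CH3O–C(=O)–: carbonyl C bonded to C and to –OCH3 → ester (not ketone + ether).
  CH(CH2Br): pendant –CH2X: halogen on sp³ carbon → alkyl halide.
  CH(COCH3): pendant –COCH3: carbonyl C bonded to two carbons → ketone.
  CH(CH=CH2): pendant –CH=CH2: C=C double bond → alkene.
  COOCH3: –C(=O)OCH3: carbonyl C bonded to C and to –OCH3 → ester (not ketone + ether).

alkene, alkyl halide, ester, ketone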